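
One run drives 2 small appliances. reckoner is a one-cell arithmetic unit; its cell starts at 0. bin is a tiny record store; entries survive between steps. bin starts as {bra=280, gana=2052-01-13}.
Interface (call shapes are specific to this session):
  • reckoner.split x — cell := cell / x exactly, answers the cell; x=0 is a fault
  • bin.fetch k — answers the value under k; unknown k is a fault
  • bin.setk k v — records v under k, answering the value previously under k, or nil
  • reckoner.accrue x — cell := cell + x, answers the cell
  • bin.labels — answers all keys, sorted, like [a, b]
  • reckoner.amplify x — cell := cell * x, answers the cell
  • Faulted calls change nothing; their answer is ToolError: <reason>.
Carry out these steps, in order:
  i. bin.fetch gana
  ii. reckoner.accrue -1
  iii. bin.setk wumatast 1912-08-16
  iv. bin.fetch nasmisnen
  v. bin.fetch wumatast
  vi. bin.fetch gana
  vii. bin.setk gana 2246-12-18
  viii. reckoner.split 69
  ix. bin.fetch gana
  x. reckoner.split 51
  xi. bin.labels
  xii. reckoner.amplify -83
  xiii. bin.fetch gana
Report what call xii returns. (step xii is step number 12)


Answer: 83/3519

Derivation:
CALL bin.fetch[k=gana]
RET  2052-01-13
CALL reckoner.accrue[x=-1]
RET  -1
CALL bin.setk[k=wumatast; v=1912-08-16]
RET  nil
CALL bin.fetch[k=nasmisnen]
RET  ToolError: no such key nasmisnen
CALL bin.fetch[k=wumatast]
RET  1912-08-16
CALL bin.fetch[k=gana]
RET  2052-01-13
CALL bin.setk[k=gana; v=2246-12-18]
RET  2052-01-13
CALL reckoner.split[x=69]
RET  -1/69
CALL bin.fetch[k=gana]
RET  2246-12-18
CALL reckoner.split[x=51]
RET  -1/3519
CALL bin.labels[]
RET  [bra, gana, wumatast]
CALL reckoner.amplify[x=-83]
RET  83/3519
CALL bin.fetch[k=gana]
RET  2246-12-18


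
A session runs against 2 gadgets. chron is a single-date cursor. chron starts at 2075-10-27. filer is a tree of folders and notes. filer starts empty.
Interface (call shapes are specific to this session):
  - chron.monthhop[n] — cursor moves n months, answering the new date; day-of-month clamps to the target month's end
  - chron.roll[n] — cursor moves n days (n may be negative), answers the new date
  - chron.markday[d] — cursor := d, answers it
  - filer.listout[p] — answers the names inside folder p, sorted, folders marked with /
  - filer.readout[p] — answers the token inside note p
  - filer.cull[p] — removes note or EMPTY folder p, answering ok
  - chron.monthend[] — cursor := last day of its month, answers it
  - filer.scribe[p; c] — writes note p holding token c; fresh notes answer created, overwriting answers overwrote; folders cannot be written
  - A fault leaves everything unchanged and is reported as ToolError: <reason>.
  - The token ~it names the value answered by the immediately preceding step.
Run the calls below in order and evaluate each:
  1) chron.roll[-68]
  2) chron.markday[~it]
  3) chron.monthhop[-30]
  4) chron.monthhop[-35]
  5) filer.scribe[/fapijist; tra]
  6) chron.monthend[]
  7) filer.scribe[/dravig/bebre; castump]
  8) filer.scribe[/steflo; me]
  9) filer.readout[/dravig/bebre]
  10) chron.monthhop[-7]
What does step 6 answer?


→ chron.roll(n: -68)
← 2075-08-20
→ chron.markday(d: ~it)
← 2075-08-20
→ chron.monthhop(n: -30)
← 2073-02-20
→ chron.monthhop(n: -35)
← 2070-03-20
→ filer.scribe(p: /fapijist, c: tra)
← created
→ chron.monthend()
← 2070-03-31
→ filer.scribe(p: /dravig/bebre, c: castump)
← ToolError: no parent
→ filer.scribe(p: /steflo, c: me)
← created
→ filer.readout(p: /dravig/bebre)
← ToolError: not found
→ chron.monthhop(n: -7)
← 2069-08-31

Answer: 2070-03-31


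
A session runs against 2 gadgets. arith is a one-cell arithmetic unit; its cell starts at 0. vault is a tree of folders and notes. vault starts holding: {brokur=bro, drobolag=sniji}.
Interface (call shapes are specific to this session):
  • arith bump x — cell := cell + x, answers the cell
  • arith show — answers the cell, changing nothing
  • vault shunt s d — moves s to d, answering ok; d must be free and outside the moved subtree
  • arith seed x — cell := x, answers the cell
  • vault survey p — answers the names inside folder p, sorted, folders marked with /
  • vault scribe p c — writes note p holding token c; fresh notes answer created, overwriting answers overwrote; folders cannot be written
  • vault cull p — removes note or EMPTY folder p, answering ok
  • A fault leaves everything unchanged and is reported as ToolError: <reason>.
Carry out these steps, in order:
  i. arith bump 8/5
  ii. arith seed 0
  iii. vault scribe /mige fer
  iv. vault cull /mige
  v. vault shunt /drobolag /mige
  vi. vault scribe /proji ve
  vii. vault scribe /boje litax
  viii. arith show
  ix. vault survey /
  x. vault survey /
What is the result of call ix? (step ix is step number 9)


Answer: [boje, brokur, mige, proji]

Derivation:
Invoking arith bump with x='8/5', — result: 8/5.
I call arith seed with x='0', → 0.
Now I run vault scribe with p='/mige', c='fer', which returns created.
Next I call vault cull with p='/mige', which returns ok.
I use vault shunt with s='/drobolag', d='/mige', which returns ok.
Invoking vault scribe with p='/proji', c='ve', — result: created.
Then vault scribe with p='/boje', c='litax', and observe created.
Now I run arith show(), and see 0.
I use vault survey with p='/': [boje, brokur, mige, proji].
I invoke vault survey with p='/', — result: [boje, brokur, mige, proji].


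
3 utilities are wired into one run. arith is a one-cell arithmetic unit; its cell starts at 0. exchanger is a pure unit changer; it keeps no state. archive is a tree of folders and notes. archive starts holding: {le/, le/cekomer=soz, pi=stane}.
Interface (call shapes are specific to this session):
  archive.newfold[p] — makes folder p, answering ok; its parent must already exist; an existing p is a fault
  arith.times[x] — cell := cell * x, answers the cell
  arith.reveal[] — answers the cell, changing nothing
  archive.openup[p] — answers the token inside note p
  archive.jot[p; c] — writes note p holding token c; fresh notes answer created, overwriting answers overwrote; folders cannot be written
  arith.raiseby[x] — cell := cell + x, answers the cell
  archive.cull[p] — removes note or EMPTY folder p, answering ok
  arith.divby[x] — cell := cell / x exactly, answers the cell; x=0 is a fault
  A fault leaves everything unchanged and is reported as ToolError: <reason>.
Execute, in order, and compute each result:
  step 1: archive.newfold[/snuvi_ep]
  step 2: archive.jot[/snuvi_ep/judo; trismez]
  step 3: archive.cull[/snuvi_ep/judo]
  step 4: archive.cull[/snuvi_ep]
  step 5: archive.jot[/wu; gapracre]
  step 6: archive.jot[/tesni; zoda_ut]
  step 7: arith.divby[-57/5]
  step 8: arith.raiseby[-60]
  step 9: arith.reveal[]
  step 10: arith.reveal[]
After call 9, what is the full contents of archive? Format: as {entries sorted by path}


Answer: {le/, le/cekomer=soz, pi=stane, tesni=zoda_ut, wu=gapracre}

Derivation:
> archive.newfold p=/snuvi_ep
[out] ok
> archive.jot p=/snuvi_ep/judo c=trismez
[out] created
> archive.cull p=/snuvi_ep/judo
[out] ok
> archive.cull p=/snuvi_ep
[out] ok
> archive.jot p=/wu c=gapracre
[out] created
> archive.jot p=/tesni c=zoda_ut
[out] created
> arith.divby x=-57/5
[out] 0
> arith.raiseby x=-60
[out] -60
> arith.reveal
[out] -60
> arith.reveal
[out] -60


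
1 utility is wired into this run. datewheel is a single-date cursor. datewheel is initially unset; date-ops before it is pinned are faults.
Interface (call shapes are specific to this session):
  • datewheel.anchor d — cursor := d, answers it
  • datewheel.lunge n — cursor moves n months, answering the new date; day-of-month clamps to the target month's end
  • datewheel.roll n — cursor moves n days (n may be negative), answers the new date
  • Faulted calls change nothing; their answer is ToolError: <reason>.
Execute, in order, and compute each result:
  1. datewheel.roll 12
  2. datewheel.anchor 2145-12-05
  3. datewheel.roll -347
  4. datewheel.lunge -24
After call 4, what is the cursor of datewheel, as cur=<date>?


Answer: cur=2142-12-23

Derivation:
// 1. roll(12) : ToolError: no date set
// 2. anchor(2145-12-05) : 2145-12-05
// 3. roll(-347) : 2144-12-23
// 4. lunge(-24) : 2142-12-23


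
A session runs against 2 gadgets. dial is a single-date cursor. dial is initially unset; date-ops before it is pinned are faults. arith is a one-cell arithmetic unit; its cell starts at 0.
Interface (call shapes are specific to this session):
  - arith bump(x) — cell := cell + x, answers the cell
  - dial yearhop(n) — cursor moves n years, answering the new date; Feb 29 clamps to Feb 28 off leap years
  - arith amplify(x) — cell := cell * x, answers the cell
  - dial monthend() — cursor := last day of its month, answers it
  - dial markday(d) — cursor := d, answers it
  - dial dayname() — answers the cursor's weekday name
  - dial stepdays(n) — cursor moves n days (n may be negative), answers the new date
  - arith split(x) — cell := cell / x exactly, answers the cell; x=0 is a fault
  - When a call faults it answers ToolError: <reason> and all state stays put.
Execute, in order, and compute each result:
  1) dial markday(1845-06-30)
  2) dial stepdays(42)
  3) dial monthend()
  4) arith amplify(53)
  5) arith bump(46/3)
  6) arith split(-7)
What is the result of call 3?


Answer: 1845-08-31

Derivation:
>> dial markday(d='1845-06-30')
<< 1845-06-30
>> dial stepdays(n='42')
<< 1845-08-11
>> dial monthend()
<< 1845-08-31
>> arith amplify(x='53')
<< 0
>> arith bump(x='46/3')
<< 46/3
>> arith split(x='-7')
<< -46/21


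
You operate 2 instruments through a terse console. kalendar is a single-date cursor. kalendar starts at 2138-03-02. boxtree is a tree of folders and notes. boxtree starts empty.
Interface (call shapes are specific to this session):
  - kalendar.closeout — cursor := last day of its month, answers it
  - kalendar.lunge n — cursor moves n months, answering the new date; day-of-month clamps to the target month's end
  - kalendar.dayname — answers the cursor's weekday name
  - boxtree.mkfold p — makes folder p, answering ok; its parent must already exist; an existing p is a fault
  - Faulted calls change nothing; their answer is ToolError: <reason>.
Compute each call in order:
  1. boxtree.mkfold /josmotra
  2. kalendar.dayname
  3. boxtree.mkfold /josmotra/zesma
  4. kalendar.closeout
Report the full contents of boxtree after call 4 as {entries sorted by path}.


Answer: {josmotra/, josmotra/zesma/}

Derivation:
·→ boxtree.mkfold(p='/josmotra')
·← ok
·→ kalendar.dayname()
·← Sunday
·→ boxtree.mkfold(p='/josmotra/zesma')
·← ok
·→ kalendar.closeout()
·← 2138-03-31


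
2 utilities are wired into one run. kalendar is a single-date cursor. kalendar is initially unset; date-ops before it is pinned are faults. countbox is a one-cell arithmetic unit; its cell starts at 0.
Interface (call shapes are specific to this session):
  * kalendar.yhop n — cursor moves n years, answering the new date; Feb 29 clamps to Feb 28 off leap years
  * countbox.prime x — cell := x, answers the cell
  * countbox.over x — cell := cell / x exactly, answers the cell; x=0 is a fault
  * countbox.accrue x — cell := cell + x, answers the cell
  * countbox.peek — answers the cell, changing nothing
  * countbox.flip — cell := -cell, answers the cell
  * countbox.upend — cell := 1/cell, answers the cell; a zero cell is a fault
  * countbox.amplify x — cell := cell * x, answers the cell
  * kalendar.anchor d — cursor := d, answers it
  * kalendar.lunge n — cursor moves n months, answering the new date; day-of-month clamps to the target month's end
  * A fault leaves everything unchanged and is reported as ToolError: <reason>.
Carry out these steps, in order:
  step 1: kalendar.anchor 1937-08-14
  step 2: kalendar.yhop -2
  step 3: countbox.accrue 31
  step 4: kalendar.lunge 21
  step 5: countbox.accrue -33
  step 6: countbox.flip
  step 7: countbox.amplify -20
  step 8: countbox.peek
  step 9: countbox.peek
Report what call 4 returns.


Answer: 1937-05-14

Derivation:
> anchor d: 1937-08-14
[out] 1937-08-14
> yhop n: -2
[out] 1935-08-14
> accrue x: 31
[out] 31
> lunge n: 21
[out] 1937-05-14
> accrue x: -33
[out] -2
> flip
[out] 2
> amplify x: -20
[out] -40
> peek
[out] -40
> peek
[out] -40


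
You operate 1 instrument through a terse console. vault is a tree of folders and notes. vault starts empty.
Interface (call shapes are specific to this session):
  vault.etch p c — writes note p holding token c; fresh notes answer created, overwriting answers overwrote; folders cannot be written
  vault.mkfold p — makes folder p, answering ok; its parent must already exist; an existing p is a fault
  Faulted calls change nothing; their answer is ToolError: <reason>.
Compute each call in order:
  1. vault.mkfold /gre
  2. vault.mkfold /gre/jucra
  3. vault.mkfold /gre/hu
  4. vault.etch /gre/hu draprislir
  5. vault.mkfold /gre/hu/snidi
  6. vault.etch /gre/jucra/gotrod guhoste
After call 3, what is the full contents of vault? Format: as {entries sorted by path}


~$ mkfold /gre
:: ok
~$ mkfold /gre/jucra
:: ok
~$ mkfold /gre/hu
:: ok
~$ etch /gre/hu draprislir
:: ToolError: is a directory
~$ mkfold /gre/hu/snidi
:: ok
~$ etch /gre/jucra/gotrod guhoste
:: created

Answer: {gre/, gre/hu/, gre/jucra/}


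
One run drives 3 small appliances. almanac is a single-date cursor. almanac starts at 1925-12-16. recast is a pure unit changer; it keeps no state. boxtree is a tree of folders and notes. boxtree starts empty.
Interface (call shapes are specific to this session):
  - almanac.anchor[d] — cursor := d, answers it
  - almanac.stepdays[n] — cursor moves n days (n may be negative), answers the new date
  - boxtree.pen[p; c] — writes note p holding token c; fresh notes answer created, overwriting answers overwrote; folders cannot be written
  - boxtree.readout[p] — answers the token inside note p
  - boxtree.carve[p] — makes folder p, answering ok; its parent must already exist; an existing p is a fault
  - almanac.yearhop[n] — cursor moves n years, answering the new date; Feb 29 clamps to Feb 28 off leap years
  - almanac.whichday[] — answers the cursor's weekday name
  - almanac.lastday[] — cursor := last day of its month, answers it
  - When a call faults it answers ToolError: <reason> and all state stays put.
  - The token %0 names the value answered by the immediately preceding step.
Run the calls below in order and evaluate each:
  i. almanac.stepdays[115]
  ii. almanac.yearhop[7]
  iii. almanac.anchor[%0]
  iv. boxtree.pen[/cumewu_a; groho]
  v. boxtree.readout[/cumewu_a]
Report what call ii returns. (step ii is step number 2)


Answer: 1933-04-10

Derivation:
>>> almanac.stepdays n→115
:: 1926-04-10
>>> almanac.yearhop n→7
:: 1933-04-10
>>> almanac.anchor d→%0
:: 1933-04-10
>>> boxtree.pen p→/cumewu_a c→groho
:: created
>>> boxtree.readout p→/cumewu_a
:: groho


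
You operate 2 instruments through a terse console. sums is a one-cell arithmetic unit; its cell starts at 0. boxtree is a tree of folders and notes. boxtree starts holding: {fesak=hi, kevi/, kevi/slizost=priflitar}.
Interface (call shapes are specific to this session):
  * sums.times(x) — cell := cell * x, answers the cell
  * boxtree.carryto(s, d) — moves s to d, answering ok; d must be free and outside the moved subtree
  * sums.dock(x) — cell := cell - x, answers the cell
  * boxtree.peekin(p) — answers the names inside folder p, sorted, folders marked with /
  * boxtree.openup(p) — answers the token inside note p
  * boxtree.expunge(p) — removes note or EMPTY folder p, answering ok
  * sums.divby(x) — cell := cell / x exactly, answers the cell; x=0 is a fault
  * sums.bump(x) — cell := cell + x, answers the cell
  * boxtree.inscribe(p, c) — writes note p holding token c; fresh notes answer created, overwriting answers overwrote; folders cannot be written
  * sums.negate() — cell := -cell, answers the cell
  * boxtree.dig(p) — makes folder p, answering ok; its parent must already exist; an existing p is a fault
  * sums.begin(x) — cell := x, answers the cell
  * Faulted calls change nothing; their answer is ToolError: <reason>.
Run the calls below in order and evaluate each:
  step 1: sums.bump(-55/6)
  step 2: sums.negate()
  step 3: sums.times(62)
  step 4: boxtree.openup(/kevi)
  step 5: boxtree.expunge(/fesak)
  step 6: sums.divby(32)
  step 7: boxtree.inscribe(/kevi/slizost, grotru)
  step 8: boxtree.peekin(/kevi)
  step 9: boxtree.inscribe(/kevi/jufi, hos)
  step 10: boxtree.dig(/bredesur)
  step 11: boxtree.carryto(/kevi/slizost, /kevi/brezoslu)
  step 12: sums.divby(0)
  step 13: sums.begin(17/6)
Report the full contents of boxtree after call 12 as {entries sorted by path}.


CALL sums.bump[x→-55/6]
RET  -55/6
CALL sums.negate[]
RET  55/6
CALL sums.times[x→62]
RET  1705/3
CALL boxtree.openup[p→/kevi]
RET  ToolError: is a directory
CALL boxtree.expunge[p→/fesak]
RET  ok
CALL sums.divby[x→32]
RET  1705/96
CALL boxtree.inscribe[p→/kevi/slizost; c→grotru]
RET  overwrote
CALL boxtree.peekin[p→/kevi]
RET  [slizost]
CALL boxtree.inscribe[p→/kevi/jufi; c→hos]
RET  created
CALL boxtree.dig[p→/bredesur]
RET  ok
CALL boxtree.carryto[s→/kevi/slizost; d→/kevi/brezoslu]
RET  ok
CALL sums.divby[x→0]
RET  ToolError: division by zero
CALL sums.begin[x→17/6]
RET  17/6

Answer: {bredesur/, kevi/, kevi/brezoslu=grotru, kevi/jufi=hos}


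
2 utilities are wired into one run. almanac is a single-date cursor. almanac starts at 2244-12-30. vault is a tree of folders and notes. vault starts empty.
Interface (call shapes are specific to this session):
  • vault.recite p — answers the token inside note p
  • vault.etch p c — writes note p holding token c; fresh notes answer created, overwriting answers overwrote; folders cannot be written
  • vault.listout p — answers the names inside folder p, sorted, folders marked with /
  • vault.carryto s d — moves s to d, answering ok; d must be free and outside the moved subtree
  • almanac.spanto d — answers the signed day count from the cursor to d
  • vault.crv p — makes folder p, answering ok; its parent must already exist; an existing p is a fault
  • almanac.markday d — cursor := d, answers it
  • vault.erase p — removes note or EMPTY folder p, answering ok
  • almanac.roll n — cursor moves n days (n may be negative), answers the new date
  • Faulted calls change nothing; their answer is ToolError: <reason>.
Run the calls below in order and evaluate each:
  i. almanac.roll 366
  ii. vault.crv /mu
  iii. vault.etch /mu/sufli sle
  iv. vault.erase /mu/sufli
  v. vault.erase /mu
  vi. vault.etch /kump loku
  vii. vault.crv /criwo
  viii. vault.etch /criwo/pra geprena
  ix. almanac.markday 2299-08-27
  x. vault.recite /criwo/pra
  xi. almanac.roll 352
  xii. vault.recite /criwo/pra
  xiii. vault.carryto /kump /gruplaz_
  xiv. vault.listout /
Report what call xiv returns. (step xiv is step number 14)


Answer: [criwo/, gruplaz_]

Derivation:
Now I run almanac.roll(n='366'), yielding 2245-12-31.
Now I run vault.crv(p='/mu'), and see ok.
Invoking vault.etch(p='/mu/sufli', c='sle'), — result: created.
Invoking vault.erase(p='/mu/sufli'), giving ok.
Now I run vault.erase(p='/mu'), and get ok.
I try vault.etch(p='/kump', c='loku'), and see created.
Calling vault.crv(p='/criwo'), giving ok.
I invoke vault.etch(p='/criwo/pra', c='geprena'), and get created.
Then almanac.markday(d='2299-08-27'), — result: 2299-08-27.
Using vault.recite(p='/criwo/pra'), and observe geprena.
I run almanac.roll(n='352'), yielding 2300-08-14.
Using vault.recite(p='/criwo/pra'), and observe geprena.
Next I call vault.carryto(s='/kump', d='/gruplaz_'), giving ok.
I use vault.listout(p='/'), yielding [criwo/, gruplaz_].


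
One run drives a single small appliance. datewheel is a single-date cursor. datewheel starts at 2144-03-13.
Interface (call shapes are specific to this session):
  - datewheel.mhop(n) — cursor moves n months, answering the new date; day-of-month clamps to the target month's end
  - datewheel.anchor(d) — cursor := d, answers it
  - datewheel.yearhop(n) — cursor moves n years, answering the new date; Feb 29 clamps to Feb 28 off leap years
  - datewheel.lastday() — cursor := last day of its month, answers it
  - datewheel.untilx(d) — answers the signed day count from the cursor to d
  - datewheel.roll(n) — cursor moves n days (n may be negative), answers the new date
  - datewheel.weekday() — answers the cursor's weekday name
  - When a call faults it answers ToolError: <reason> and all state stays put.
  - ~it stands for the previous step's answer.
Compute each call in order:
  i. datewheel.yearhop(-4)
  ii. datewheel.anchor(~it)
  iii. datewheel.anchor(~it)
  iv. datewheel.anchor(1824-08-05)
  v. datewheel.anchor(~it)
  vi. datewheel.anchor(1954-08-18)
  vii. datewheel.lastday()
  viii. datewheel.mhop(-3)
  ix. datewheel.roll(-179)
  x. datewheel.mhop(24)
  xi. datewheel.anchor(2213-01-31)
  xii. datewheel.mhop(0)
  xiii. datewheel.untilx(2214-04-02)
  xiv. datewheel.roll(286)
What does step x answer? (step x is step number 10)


Answer: 1955-12-03

Derivation:
==> datewheel.yearhop(n→-4)
<== 2140-03-13
==> datewheel.anchor(d→~it)
<== 2140-03-13
==> datewheel.anchor(d→~it)
<== 2140-03-13
==> datewheel.anchor(d→1824-08-05)
<== 1824-08-05
==> datewheel.anchor(d→~it)
<== 1824-08-05
==> datewheel.anchor(d→1954-08-18)
<== 1954-08-18
==> datewheel.lastday()
<== 1954-08-31
==> datewheel.mhop(n→-3)
<== 1954-05-31
==> datewheel.roll(n→-179)
<== 1953-12-03
==> datewheel.mhop(n→24)
<== 1955-12-03
==> datewheel.anchor(d→2213-01-31)
<== 2213-01-31
==> datewheel.mhop(n→0)
<== 2213-01-31
==> datewheel.untilx(d→2214-04-02)
<== 426
==> datewheel.roll(n→286)
<== 2213-11-13


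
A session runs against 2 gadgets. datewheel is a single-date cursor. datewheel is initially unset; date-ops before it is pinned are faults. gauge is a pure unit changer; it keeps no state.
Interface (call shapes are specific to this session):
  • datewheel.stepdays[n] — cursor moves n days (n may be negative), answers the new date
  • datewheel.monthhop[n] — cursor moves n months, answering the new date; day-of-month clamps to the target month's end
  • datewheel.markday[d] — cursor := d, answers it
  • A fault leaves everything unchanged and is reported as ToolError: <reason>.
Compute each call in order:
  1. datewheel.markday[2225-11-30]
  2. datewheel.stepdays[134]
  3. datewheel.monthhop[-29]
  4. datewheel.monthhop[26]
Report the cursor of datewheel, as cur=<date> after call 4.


-> datewheel.markday(d='2225-11-30')
<- 2225-11-30
-> datewheel.stepdays(n='134')
<- 2226-04-13
-> datewheel.monthhop(n='-29')
<- 2223-11-13
-> datewheel.monthhop(n='26')
<- 2226-01-13

Answer: cur=2226-01-13


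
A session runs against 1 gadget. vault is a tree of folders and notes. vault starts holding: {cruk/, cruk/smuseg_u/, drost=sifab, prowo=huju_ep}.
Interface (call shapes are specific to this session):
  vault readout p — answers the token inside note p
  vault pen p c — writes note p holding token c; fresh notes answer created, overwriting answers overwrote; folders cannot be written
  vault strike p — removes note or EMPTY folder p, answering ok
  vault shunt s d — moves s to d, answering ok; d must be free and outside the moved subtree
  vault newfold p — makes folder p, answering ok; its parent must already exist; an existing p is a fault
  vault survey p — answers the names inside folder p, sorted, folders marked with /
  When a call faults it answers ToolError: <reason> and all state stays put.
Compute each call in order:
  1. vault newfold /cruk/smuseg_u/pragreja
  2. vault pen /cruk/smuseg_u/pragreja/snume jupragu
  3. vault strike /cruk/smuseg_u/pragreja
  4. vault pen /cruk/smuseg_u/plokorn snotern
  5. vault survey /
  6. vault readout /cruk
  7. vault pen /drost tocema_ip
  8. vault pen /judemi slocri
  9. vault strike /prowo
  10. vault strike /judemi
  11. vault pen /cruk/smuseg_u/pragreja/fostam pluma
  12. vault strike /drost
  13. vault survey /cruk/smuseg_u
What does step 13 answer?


Calling vault newfold on p=/cruk/smuseg_u/pragreja, and get ok.
I run vault pen on p=/cruk/smuseg_u/pragreja/snume, c=jupragu, → created.
I try vault strike on p=/cruk/smuseg_u/pragreja, → ToolError: not empty.
I call vault pen on p=/cruk/smuseg_u/plokorn, c=snotern, → created.
Then vault survey on p=/, — result: [cruk/, drost, prowo].
Using vault readout on p=/cruk, and see ToolError: is a directory.
I call vault pen on p=/drost, c=tocema_ip, and get overwrote.
I run vault pen on p=/judemi, c=slocri: created.
I try vault strike on p=/prowo, giving ok.
Calling vault strike on p=/judemi, and observe ok.
Using vault pen on p=/cruk/smuseg_u/pragreja/fostam, c=pluma, and see created.
I invoke vault strike on p=/drost, → ok.
Using vault survey on p=/cruk/smuseg_u, and observe [plokorn, pragreja/].

Answer: [plokorn, pragreja/]


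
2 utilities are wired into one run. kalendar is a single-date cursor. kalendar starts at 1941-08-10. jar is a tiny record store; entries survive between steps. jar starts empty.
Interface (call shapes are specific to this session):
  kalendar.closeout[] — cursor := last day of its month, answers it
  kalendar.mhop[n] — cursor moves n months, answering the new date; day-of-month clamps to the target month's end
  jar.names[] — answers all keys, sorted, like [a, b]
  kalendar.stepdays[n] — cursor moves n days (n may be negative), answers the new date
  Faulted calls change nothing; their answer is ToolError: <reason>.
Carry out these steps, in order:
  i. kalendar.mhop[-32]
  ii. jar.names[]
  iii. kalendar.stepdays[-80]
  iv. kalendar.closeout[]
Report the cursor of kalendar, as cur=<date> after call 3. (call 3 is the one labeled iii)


~$ kalendar.mhop n=-32
[out] 1938-12-10
~$ jar.names
[out] []
~$ kalendar.stepdays n=-80
[out] 1938-09-21
~$ kalendar.closeout
[out] 1938-09-30

Answer: cur=1938-09-21


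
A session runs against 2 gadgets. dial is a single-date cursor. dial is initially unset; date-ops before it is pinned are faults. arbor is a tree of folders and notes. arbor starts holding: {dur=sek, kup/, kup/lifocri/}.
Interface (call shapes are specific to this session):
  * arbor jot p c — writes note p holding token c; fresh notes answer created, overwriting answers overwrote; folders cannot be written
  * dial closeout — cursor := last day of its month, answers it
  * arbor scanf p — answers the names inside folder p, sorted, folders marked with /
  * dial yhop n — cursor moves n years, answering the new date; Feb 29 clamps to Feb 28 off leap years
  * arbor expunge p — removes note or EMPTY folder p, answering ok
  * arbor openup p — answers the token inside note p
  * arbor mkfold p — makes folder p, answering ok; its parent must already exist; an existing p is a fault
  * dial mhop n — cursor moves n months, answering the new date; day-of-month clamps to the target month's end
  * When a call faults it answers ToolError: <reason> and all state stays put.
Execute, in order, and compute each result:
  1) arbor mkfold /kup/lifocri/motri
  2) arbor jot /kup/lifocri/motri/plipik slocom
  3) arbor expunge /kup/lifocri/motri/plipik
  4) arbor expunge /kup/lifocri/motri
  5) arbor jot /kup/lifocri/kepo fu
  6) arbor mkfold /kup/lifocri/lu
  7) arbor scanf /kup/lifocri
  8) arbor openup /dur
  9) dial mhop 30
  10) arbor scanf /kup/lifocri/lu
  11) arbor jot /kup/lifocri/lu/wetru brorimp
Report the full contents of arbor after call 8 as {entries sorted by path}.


Answer: {dur=sek, kup/, kup/lifocri/, kup/lifocri/kepo=fu, kup/lifocri/lu/}

Derivation:
[in] arbor mkfold p='/kup/lifocri/motri'
[out] ok
[in] arbor jot p='/kup/lifocri/motri/plipik' c='slocom'
[out] created
[in] arbor expunge p='/kup/lifocri/motri/plipik'
[out] ok
[in] arbor expunge p='/kup/lifocri/motri'
[out] ok
[in] arbor jot p='/kup/lifocri/kepo' c='fu'
[out] created
[in] arbor mkfold p='/kup/lifocri/lu'
[out] ok
[in] arbor scanf p='/kup/lifocri'
[out] [kepo, lu/]
[in] arbor openup p='/dur'
[out] sek
[in] dial mhop n='30'
[out] ToolError: no date set
[in] arbor scanf p='/kup/lifocri/lu'
[out] []
[in] arbor jot p='/kup/lifocri/lu/wetru' c='brorimp'
[out] created


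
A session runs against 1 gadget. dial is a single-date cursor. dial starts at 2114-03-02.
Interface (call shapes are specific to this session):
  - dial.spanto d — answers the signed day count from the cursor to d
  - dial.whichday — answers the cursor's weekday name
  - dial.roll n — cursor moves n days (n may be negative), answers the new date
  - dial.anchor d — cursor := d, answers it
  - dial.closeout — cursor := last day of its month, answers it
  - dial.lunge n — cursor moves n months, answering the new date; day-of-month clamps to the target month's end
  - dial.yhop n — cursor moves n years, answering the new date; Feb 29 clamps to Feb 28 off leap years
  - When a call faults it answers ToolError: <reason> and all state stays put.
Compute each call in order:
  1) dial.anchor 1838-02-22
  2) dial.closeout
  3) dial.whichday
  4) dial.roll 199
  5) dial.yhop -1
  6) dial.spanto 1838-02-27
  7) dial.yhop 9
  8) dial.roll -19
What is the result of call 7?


Answer: 1846-09-15

Derivation:
·→ anchor(d→1838-02-22)
·← 1838-02-22
·→ closeout()
·← 1838-02-28
·→ whichday()
·← Wednesday
·→ roll(n→199)
·← 1838-09-15
·→ yhop(n→-1)
·← 1837-09-15
·→ spanto(d→1838-02-27)
·← 165
·→ yhop(n→9)
·← 1846-09-15
·→ roll(n→-19)
·← 1846-08-27


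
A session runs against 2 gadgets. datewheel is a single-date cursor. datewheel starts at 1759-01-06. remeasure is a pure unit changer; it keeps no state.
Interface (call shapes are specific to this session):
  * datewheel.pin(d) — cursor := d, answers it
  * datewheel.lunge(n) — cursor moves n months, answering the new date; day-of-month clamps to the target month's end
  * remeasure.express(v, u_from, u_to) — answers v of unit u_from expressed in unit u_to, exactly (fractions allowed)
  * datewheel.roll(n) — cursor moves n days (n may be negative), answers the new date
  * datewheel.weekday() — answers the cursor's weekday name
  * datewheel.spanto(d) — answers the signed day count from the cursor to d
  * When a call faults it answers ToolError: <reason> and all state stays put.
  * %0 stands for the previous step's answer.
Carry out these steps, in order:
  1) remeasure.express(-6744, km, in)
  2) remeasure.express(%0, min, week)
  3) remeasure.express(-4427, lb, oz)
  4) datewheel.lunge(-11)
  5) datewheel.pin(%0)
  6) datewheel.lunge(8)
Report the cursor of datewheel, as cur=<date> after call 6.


;; 1. remeasure.express(-6744, km, in) -> -33720000000/127
;; 2. remeasure.express(%0, min, week) -> -70250000/2667
;; 3. remeasure.express(-4427, lb, oz) -> -70832
;; 4. datewheel.lunge(-11) -> 1758-02-06
;; 5. datewheel.pin(%0) -> 1758-02-06
;; 6. datewheel.lunge(8) -> 1758-10-06

Answer: cur=1758-10-06


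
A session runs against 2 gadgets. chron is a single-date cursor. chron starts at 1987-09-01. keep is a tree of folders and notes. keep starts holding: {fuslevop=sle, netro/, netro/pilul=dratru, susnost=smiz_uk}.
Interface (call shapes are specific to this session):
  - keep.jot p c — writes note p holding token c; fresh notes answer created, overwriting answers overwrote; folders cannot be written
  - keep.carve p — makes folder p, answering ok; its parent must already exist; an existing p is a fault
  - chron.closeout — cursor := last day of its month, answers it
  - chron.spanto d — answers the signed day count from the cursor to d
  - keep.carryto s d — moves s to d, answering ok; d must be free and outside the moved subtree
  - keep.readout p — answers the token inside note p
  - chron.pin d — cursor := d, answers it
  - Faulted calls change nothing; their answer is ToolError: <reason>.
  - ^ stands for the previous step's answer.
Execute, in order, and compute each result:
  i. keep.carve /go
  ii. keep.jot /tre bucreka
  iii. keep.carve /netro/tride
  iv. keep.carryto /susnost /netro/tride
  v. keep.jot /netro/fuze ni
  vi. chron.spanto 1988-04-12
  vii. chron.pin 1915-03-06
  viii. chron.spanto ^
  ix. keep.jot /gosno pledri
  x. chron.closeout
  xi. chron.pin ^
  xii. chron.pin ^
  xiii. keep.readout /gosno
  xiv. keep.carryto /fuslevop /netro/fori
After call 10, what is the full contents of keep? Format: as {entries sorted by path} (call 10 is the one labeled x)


Answer: {fuslevop=sle, go/, gosno=pledri, netro/, netro/fuze=ni, netro/pilul=dratru, netro/tride/, susnost=smiz_uk, tre=bucreka}

Derivation:
// keep.carve(p='/go') ~> ok
// keep.jot(p='/tre', c='bucreka') ~> created
// keep.carve(p='/netro/tride') ~> ok
// keep.carryto(s='/susnost', d='/netro/tride') ~> ToolError: exists
// keep.jot(p='/netro/fuze', c='ni') ~> created
// chron.spanto(d='1988-04-12') ~> 224
// chron.pin(d='1915-03-06') ~> 1915-03-06
// chron.spanto(d='^') ~> 0
// keep.jot(p='/gosno', c='pledri') ~> created
// chron.closeout() ~> 1915-03-31
// chron.pin(d='^') ~> 1915-03-31
// chron.pin(d='^') ~> 1915-03-31
// keep.readout(p='/gosno') ~> pledri
// keep.carryto(s='/fuslevop', d='/netro/fori') ~> ok


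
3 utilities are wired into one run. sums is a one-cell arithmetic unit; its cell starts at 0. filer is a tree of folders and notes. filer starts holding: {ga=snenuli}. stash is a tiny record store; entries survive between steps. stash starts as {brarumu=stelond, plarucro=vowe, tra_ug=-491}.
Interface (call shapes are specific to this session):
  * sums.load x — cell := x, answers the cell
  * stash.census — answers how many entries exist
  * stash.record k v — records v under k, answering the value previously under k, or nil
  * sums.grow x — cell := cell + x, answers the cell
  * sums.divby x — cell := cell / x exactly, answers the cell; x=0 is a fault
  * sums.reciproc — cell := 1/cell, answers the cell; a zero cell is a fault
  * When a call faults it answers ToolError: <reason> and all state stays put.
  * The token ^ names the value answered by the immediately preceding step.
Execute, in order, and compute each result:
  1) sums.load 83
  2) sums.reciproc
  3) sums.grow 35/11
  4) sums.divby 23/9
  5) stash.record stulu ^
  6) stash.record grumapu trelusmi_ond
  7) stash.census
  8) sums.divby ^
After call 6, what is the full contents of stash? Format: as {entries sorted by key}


Answer: {brarumu=stelond, grumapu=trelusmi_ond, plarucro=vowe, stulu=26244/20999, tra_ug=-491}

Derivation:
>>> sums.load x='83'
[out] 83
>>> sums.reciproc
[out] 1/83
>>> sums.grow x='35/11'
[out] 2916/913
>>> sums.divby x='23/9'
[out] 26244/20999
>>> stash.record k='stulu' v='^'
[out] nil
>>> stash.record k='grumapu' v='trelusmi_ond'
[out] nil
>>> stash.census
[out] 5
>>> sums.divby x='^'
[out] 26244/104995


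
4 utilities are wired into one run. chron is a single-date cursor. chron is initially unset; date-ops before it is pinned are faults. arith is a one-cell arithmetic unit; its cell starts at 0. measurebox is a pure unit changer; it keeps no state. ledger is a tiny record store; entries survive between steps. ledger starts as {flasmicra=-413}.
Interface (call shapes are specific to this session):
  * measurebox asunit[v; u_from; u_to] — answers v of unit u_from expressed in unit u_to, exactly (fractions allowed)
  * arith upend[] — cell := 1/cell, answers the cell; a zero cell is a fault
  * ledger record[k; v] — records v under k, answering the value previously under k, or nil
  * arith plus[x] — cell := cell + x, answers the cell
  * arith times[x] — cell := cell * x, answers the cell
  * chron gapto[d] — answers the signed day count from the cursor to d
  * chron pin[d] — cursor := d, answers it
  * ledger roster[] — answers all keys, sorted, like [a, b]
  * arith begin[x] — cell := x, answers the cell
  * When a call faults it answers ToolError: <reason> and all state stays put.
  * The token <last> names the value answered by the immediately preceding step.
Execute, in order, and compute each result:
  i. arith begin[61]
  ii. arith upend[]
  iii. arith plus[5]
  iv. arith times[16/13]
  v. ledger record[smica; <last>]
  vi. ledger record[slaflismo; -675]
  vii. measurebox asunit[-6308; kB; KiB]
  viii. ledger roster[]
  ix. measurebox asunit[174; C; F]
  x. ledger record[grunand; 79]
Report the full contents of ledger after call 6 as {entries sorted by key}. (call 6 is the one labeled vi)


~$ arith begin x: 61
[out] 61
~$ arith upend
[out] 1/61
~$ arith plus x: 5
[out] 306/61
~$ arith times x: 16/13
[out] 4896/793
~$ ledger record k: smica v: <last>
[out] nil
~$ ledger record k: slaflismo v: -675
[out] nil
~$ measurebox asunit v: -6308 u_from: kB u_to: KiB
[out] -197125/32
~$ ledger roster
[out] [flasmicra, slaflismo, smica]
~$ measurebox asunit v: 174 u_from: C u_to: F
[out] 1726/5
~$ ledger record k: grunand v: 79
[out] nil

Answer: {flasmicra=-413, slaflismo=-675, smica=4896/793}


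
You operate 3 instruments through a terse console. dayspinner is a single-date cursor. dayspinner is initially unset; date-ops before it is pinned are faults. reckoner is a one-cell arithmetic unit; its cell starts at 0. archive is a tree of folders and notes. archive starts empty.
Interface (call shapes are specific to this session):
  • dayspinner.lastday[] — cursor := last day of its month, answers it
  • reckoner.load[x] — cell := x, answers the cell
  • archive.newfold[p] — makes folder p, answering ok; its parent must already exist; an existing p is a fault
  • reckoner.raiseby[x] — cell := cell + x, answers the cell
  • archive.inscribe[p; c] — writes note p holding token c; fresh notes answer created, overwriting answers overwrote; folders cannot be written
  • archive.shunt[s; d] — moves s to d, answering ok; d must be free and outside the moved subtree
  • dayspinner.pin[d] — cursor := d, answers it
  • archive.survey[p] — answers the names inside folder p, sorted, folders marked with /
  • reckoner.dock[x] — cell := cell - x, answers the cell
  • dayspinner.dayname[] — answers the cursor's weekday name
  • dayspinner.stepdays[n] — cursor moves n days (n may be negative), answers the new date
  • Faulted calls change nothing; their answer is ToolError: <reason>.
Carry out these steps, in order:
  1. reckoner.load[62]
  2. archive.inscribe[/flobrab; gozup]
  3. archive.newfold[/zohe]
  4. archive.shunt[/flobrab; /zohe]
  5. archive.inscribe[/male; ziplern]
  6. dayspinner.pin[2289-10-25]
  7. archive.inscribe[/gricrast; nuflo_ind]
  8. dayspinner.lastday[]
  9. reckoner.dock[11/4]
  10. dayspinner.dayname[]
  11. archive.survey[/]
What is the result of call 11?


CALL load[x=62]
RET  62
CALL inscribe[p=/flobrab; c=gozup]
RET  created
CALL newfold[p=/zohe]
RET  ok
CALL shunt[s=/flobrab; d=/zohe]
RET  ToolError: exists
CALL inscribe[p=/male; c=ziplern]
RET  created
CALL pin[d=2289-10-25]
RET  2289-10-25
CALL inscribe[p=/gricrast; c=nuflo_ind]
RET  created
CALL lastday[]
RET  2289-10-31
CALL dock[x=11/4]
RET  237/4
CALL dayname[]
RET  Thursday
CALL survey[p=/]
RET  [flobrab, gricrast, male, zohe/]

Answer: [flobrab, gricrast, male, zohe/]


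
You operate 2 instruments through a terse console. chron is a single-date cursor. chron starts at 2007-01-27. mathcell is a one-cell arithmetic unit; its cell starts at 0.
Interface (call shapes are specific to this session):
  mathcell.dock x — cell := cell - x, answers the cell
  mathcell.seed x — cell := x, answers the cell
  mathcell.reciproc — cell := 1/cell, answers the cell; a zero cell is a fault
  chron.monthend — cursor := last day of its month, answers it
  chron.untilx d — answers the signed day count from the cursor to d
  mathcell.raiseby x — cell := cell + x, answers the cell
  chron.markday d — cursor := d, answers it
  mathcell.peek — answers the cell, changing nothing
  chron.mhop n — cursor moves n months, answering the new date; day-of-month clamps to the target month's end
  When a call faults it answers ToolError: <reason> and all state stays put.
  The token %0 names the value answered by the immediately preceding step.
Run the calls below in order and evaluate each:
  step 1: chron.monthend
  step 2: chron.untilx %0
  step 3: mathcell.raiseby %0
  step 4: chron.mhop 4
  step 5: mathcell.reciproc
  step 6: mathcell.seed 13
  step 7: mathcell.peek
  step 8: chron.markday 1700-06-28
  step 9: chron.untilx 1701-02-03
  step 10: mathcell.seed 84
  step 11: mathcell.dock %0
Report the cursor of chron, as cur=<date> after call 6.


Answer: cur=2007-05-31

Derivation:
[in] chron.monthend
= 2007-01-31
[in] chron.untilx %0
= 0
[in] mathcell.raiseby %0
= 0
[in] chron.mhop 4
= 2007-05-31
[in] mathcell.reciproc
= ToolError: reciprocal of zero
[in] mathcell.seed 13
= 13
[in] mathcell.peek
= 13
[in] chron.markday 1700-06-28
= 1700-06-28
[in] chron.untilx 1701-02-03
= 220
[in] mathcell.seed 84
= 84
[in] mathcell.dock %0
= 0
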